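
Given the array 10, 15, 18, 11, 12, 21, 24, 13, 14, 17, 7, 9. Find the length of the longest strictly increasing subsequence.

6

Let dp[i] be the length of the longest such subsequence ending at index i:
i:      1  2  3  4  5  6  7  8  9 10 11 12
a[i]:  10 15 18 11 12 21 24 13 14 17  7  9
dp:     1  2  3  2  3  4  5  4  5  6  1  2
Maximum dp value is 6.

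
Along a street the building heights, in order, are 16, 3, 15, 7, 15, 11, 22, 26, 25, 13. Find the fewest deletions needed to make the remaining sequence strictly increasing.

5

Fewest deletions = n − (longest strictly increasing subsequence).
Patience tails:
16 → extends → [16]
3 → replaces 16 → [3]
15 → extends → [3, 15]
7 → replaces 15 → [3, 7]
15 → extends → [3, 7, 15]
11 → replaces 15 → [3, 7, 11]
22 → extends → [3, 7, 11, 22]
26 → extends → [3, 7, 11, 22, 26]
25 → replaces 26 → [3, 7, 11, 22, 25]
13 → replaces 22 → [3, 7, 11, 13, 25]
Longest strictly increasing subsequence has length 5, so deletions = 10 − 5 = 5.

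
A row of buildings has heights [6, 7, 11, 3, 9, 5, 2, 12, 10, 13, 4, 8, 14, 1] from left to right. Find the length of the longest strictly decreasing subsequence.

5

Negate each value so 'decreasing' becomes 'increasing', then run patience tails on the negated sequence:
-6 → extends → [-6]
-7 → replaces -6 → [-7]
-11 → replaces -7 → [-11]
-3 → extends → [-11, -3]
-9 → replaces -3 → [-11, -9]
-5 → extends → [-11, -9, -5]
-2 → extends → [-11, -9, -5, -2]
-12 → replaces -11 → [-12, -9, -5, -2]
-10 → replaces -9 → [-12, -10, -5, -2]
-13 → replaces -12 → [-13, -10, -5, -2]
-4 → replaces -2 → [-13, -10, -5, -4]
-8 → replaces -5 → [-13, -10, -8, -4]
-14 → replaces -13 → [-14, -10, -8, -4]
-1 → extends → [-14, -10, -8, -4, -1]
Five tails, so the longest strictly decreasing subsequence of the original has length 5.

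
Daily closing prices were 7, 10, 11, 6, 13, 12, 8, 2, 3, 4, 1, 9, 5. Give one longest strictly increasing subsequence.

Patience tails give the LIS length; then backtrack through the dp parents:
7 → extends → [7]
10 → extends → [7, 10]
11 → extends → [7, 10, 11]
6 → replaces 7 → [6, 10, 11]
13 → extends → [6, 10, 11, 13]
12 → replaces 13 → [6, 10, 11, 12]
8 → replaces 10 → [6, 8, 11, 12]
2 → replaces 6 → [2, 8, 11, 12]
3 → replaces 8 → [2, 3, 11, 12]
4 → replaces 11 → [2, 3, 4, 12]
1 → replaces 2 → [1, 3, 4, 12]
9 → replaces 12 → [1, 3, 4, 9]
5 → replaces 9 → [1, 3, 4, 5]
Length 4; one witness is 7, 10, 11, 13.

7, 10, 11, 13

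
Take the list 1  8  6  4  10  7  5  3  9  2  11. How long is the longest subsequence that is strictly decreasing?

5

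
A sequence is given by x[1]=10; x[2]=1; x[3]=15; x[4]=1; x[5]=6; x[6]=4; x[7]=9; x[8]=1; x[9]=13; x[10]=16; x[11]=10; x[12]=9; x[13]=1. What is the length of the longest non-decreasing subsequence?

6

Track the smallest tail for each achievable length (allowing ties):
10 → extends → [10]
1 → replaces 10 → [1]
15 → extends → [1, 15]
1 → replaces 15 → [1, 1]
6 → extends → [1, 1, 6]
4 → replaces 6 → [1, 1, 4]
9 → extends → [1, 1, 4, 9]
1 → replaces 4 → [1, 1, 1, 9]
13 → extends → [1, 1, 1, 9, 13]
16 → extends → [1, 1, 1, 9, 13, 16]
10 → replaces 13 → [1, 1, 1, 9, 10, 16]
9 → replaces 10 → [1, 1, 1, 9, 9, 16]
1 → replaces 9 → [1, 1, 1, 1, 9, 16]
Six tails, so the longest non-decreasing subsequence has length 6 (e.g. 1, 1, 6, 9, 13, 16).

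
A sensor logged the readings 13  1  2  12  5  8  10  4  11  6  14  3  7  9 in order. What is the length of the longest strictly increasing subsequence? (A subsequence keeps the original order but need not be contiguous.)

7

Let dp[i] be the length of the longest such subsequence ending at index i:
i:      1  2  3  4  5  6  7  8  9 10 11 12 13 14
a[i]:  13  1  2 12  5  8 10  4 11  6 14  3  7  9
dp:     1  1  2  3  3  4  5  3  6  4  7  3  5  6
Maximum dp value is 7.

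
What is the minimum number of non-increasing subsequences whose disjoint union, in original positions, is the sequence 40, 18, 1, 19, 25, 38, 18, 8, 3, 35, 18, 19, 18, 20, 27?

6

The minimum number of non-increasing subsequences covering a sequence equals the length of its longest strictly increasing subsequence.
LIS length is 6 (e.g. 1, 8, 18, 19, 20, 27), so 6 piles are needed.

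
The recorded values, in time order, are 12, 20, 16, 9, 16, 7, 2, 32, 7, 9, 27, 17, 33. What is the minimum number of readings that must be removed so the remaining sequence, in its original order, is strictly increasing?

8

Fewest deletions = n − (longest strictly increasing subsequence).
Patience tails:
12 → extends → [12]
20 → extends → [12, 20]
16 → replaces 20 → [12, 16]
9 → replaces 12 → [9, 16]
16 → already a tail → [9, 16]
7 → replaces 9 → [7, 16]
2 → replaces 7 → [2, 16]
32 → extends → [2, 16, 32]
7 → replaces 16 → [2, 7, 32]
9 → replaces 32 → [2, 7, 9]
27 → extends → [2, 7, 9, 27]
17 → replaces 27 → [2, 7, 9, 17]
33 → extends → [2, 7, 9, 17, 33]
Longest strictly increasing subsequence has length 5, so deletions = 13 − 5 = 8.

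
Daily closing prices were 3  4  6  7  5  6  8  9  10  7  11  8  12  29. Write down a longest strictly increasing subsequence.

Patience tails give the LIS length; then backtrack through the dp parents:
3 → extends → [3]
4 → extends → [3, 4]
6 → extends → [3, 4, 6]
7 → extends → [3, 4, 6, 7]
5 → replaces 6 → [3, 4, 5, 7]
6 → replaces 7 → [3, 4, 5, 6]
8 → extends → [3, 4, 5, 6, 8]
9 → extends → [3, 4, 5, 6, 8, 9]
10 → extends → [3, 4, 5, 6, 8, 9, 10]
7 → replaces 8 → [3, 4, 5, 6, 7, 9, 10]
11 → extends → [3, 4, 5, 6, 7, 9, 10, 11]
8 → replaces 9 → [3, 4, 5, 6, 7, 8, 10, 11]
12 → extends → [3, 4, 5, 6, 7, 8, 10, 11, 12]
29 → extends → [3, 4, 5, 6, 7, 8, 10, 11, 12, 29]
Length 10; one witness is 3, 4, 6, 7, 8, 9, 10, 11, 12, 29.

3, 4, 6, 7, 8, 9, 10, 11, 12, 29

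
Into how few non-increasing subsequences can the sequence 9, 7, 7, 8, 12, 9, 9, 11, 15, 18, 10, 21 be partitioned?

7

The minimum number of non-increasing subsequences covering a sequence equals the length of its longest strictly increasing subsequence.
LIS length is 7 (e.g. 7, 8, 9, 11, 15, 18, 21), so 7 piles are needed.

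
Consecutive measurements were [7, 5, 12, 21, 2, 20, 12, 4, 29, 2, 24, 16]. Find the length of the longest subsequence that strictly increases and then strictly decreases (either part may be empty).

7

inc[i] = longest strictly increasing subsequence ending at i; dec[i] = longest strictly decreasing subsequence starting at i:
i:      1  2  3  4  5  6  7  8  9 10 11 12
a[i]:   7  5 12 21  2 20 12  4 29  2 24 16
inc:    1  1  2  3  1  3  2  2  4  1  4  3
dec:    4  3  3  5  1  4  3  2  3  1  2  1
Best peak at i=4 (value 21): inc=3, dec=5, length 3+5−1 = 7.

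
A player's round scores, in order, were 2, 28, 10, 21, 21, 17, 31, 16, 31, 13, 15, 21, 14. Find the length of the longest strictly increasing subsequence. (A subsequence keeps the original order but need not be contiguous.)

Track the smallest tail for each achievable length (strict):
2 → extends → [2]
28 → extends → [2, 28]
10 → replaces 28 → [2, 10]
21 → extends → [2, 10, 21]
21 → already a tail → [2, 10, 21]
17 → replaces 21 → [2, 10, 17]
31 → extends → [2, 10, 17, 31]
16 → replaces 17 → [2, 10, 16, 31]
31 → already a tail → [2, 10, 16, 31]
13 → replaces 16 → [2, 10, 13, 31]
15 → replaces 31 → [2, 10, 13, 15]
21 → extends → [2, 10, 13, 15, 21]
14 → replaces 15 → [2, 10, 13, 14, 21]
Five tails, so the longest strictly increasing subsequence has length 5 (e.g. 2, 10, 13, 15, 21).

5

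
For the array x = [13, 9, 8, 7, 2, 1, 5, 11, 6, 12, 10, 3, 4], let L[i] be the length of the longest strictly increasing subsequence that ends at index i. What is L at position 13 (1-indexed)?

3

dp[i] = 1 + max{dp[j] : j<i, x[j]<x[i]} (or 1 if no such j):
i:      1  2  3  4  5  6  7  8  9 10 11 12 13
x[i]:  13  9  8  7  2  1  5 11  6 12 10  3  4
dp:     1  1  1  1  1  1  2  3  3  4  4  2  3
At index 13 the value is 3.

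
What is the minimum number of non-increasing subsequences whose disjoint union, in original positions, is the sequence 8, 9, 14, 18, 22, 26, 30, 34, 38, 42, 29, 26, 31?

The minimum number of non-increasing subsequences covering a sequence equals the length of its longest strictly increasing subsequence.
LIS length is 10 (e.g. 8, 9, 14, 18, 22, 26, 30, 34, 38, 42), so 10 piles are needed.

10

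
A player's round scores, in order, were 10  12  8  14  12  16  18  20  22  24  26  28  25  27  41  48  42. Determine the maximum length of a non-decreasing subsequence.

12

Track the smallest tail for each achievable length (allowing ties):
10 → extends → [10]
12 → extends → [10, 12]
8 → replaces 10 → [8, 12]
14 → extends → [8, 12, 14]
12 → replaces 14 → [8, 12, 12]
16 → extends → [8, 12, 12, 16]
18 → extends → [8, 12, 12, 16, 18]
20 → extends → [8, 12, 12, 16, 18, 20]
22 → extends → [8, 12, 12, 16, 18, 20, 22]
24 → extends → [8, 12, 12, 16, 18, 20, 22, 24]
26 → extends → [8, 12, 12, 16, 18, 20, 22, 24, 26]
28 → extends → [8, 12, 12, 16, 18, 20, 22, 24, 26, 28]
25 → replaces 26 → [8, 12, 12, 16, 18, 20, 22, 24, 25, 28]
27 → replaces 28 → [8, 12, 12, 16, 18, 20, 22, 24, 25, 27]
41 → extends → [8, 12, 12, 16, 18, 20, 22, 24, 25, 27, 41]
48 → extends → [8, 12, 12, 16, 18, 20, 22, 24, 25, 27, 41, 48]
42 → replaces 48 → [8, 12, 12, 16, 18, 20, 22, 24, 25, 27, 41, 42]
Twelve tails, so the longest non-decreasing subsequence has length 12 (e.g. 10, 12, 14, 16, 18, 20, 22, 24, 26, 28, 41, 48).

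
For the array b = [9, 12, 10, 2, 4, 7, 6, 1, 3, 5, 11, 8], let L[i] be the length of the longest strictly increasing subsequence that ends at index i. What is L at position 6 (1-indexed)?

dp[i] = 1 + max{dp[j] : j<i, b[j]<b[i]} (or 1 if no such j):
i:      1  2  3  4  5  6  7  8  9 10 11 12
b[i]:   9 12 10  2  4  7  6  1  3  5 11  8
dp:     1  2  2  1  2  3  3  1  2  3  4  4
At index 6 the value is 3.

3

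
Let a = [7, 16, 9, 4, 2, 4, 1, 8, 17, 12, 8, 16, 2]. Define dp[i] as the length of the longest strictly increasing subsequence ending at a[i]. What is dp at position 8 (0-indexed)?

dp[i] = 1 + max{dp[j] : j<i, a[j]<a[i]} (or 1 if no such j):
i:      0  1  2  3  4  5  6  7  8  9 10 11 12
a[i]:   7 16  9  4  2  4  1  8 17 12  8 16  2
dp:     1  2  2  1  1  2  1  3  4  4  3  5  2
At index 8 the value is 4.

4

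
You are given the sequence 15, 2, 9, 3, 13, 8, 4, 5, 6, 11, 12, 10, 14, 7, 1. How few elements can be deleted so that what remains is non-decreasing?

Fewest deletions = n − (longest non-decreasing subsequence).
Patience tails:
15 → extends → [15]
2 → replaces 15 → [2]
9 → extends → [2, 9]
3 → replaces 9 → [2, 3]
13 → extends → [2, 3, 13]
8 → replaces 13 → [2, 3, 8]
4 → replaces 8 → [2, 3, 4]
5 → extends → [2, 3, 4, 5]
6 → extends → [2, 3, 4, 5, 6]
11 → extends → [2, 3, 4, 5, 6, 11]
12 → extends → [2, 3, 4, 5, 6, 11, 12]
10 → replaces 11 → [2, 3, 4, 5, 6, 10, 12]
14 → extends → [2, 3, 4, 5, 6, 10, 12, 14]
7 → replaces 10 → [2, 3, 4, 5, 6, 7, 12, 14]
1 → replaces 2 → [1, 3, 4, 5, 6, 7, 12, 14]
Longest non-decreasing subsequence has length 8, so deletions = 15 − 8 = 7.

7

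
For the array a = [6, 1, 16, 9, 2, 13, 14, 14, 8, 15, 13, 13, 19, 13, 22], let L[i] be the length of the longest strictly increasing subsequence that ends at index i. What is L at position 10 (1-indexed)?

dp[i] = 1 + max{dp[j] : j<i, a[j]<a[i]} (or 1 if no such j):
i:      1  2  3  4  5  6  7  8  9 10 11 12 13 14 15
a[i]:   6  1 16  9  2 13 14 14  8 15 13 13 19 13 22
dp:     1  1  2  2  2  3  4  4  3  5  4  4  6  4  7
At index 10 the value is 5.

5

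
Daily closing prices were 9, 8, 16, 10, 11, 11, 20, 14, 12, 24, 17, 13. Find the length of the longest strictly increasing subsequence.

5

Let dp[i] be the length of the longest such subsequence ending at index i:
i:      1  2  3  4  5  6  7  8  9 10 11 12
a[i]:   9  8 16 10 11 11 20 14 12 24 17 13
dp:     1  1  2  2  3  3  4  4  4  5  5  5
Maximum dp value is 5.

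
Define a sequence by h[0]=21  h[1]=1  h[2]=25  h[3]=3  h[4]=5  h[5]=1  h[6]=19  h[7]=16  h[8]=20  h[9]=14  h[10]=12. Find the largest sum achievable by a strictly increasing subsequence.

Let S[i] be the best sum of a strictly increasing subsequence ending at i:
i:      0  1  2  3  4  5  6  7  8  9 10
h[i]:  21  1 25  3  5  1 19 16 20 14 12
S:     21  1 46  4  9  1 28 25 48 23 21
Maximum is 48 (e.g. 1 + 3 + 5 + 19 + 20).

48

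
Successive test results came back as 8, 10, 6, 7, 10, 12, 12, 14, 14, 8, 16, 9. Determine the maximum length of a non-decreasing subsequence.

Track the smallest tail for each achievable length (allowing ties):
8 → extends → [8]
10 → extends → [8, 10]
6 → replaces 8 → [6, 10]
7 → replaces 10 → [6, 7]
10 → extends → [6, 7, 10]
12 → extends → [6, 7, 10, 12]
12 → extends → [6, 7, 10, 12, 12]
14 → extends → [6, 7, 10, 12, 12, 14]
14 → extends → [6, 7, 10, 12, 12, 14, 14]
8 → replaces 10 → [6, 7, 8, 12, 12, 14, 14]
16 → extends → [6, 7, 8, 12, 12, 14, 14, 16]
9 → replaces 12 → [6, 7, 8, 9, 12, 14, 14, 16]
Eight tails, so the longest non-decreasing subsequence has length 8 (e.g. 8, 10, 10, 12, 12, 14, 14, 16).

8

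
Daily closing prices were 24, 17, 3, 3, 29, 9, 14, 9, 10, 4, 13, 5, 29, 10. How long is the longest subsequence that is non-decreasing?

Track the smallest tail for each achievable length (allowing ties):
24 → extends → [24]
17 → replaces 24 → [17]
3 → replaces 17 → [3]
3 → extends → [3, 3]
29 → extends → [3, 3, 29]
9 → replaces 29 → [3, 3, 9]
14 → extends → [3, 3, 9, 14]
9 → replaces 14 → [3, 3, 9, 9]
10 → extends → [3, 3, 9, 9, 10]
4 → replaces 9 → [3, 3, 4, 9, 10]
13 → extends → [3, 3, 4, 9, 10, 13]
5 → replaces 9 → [3, 3, 4, 5, 10, 13]
29 → extends → [3, 3, 4, 5, 10, 13, 29]
10 → replaces 13 → [3, 3, 4, 5, 10, 10, 29]
Seven tails, so the longest non-decreasing subsequence has length 7 (e.g. 3, 3, 9, 9, 10, 13, 29).

7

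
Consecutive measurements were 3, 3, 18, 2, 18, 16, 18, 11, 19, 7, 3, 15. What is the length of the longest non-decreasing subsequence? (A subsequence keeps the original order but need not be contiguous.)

6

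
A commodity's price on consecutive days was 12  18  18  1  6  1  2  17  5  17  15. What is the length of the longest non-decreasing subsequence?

5

Track the smallest tail for each achievable length (allowing ties):
12 → extends → [12]
18 → extends → [12, 18]
18 → extends → [12, 18, 18]
1 → replaces 12 → [1, 18, 18]
6 → replaces 18 → [1, 6, 18]
1 → replaces 6 → [1, 1, 18]
2 → replaces 18 → [1, 1, 2]
17 → extends → [1, 1, 2, 17]
5 → replaces 17 → [1, 1, 2, 5]
17 → extends → [1, 1, 2, 5, 17]
15 → replaces 17 → [1, 1, 2, 5, 15]
Five tails, so the longest non-decreasing subsequence has length 5 (e.g. 1, 1, 2, 17, 17).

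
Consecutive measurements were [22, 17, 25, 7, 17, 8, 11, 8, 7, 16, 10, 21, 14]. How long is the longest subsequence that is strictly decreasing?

5

Let dp[i] be the longest strictly decreasing subsequence ending at i:
i:      1  2  3  4  5  6  7  8  9 10 11 12 13
a[i]:  22 17 25  7 17  8 11  8  7 16 10 21 14
dp:     1  2  1  3  2  3  3  4  5  3  4  2  4
Maximum is 5.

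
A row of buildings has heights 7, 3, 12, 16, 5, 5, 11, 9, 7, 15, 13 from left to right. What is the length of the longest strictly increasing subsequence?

Track the smallest tail for each achievable length (strict):
7 → extends → [7]
3 → replaces 7 → [3]
12 → extends → [3, 12]
16 → extends → [3, 12, 16]
5 → replaces 12 → [3, 5, 16]
5 → already a tail → [3, 5, 16]
11 → replaces 16 → [3, 5, 11]
9 → replaces 11 → [3, 5, 9]
7 → replaces 9 → [3, 5, 7]
15 → extends → [3, 5, 7, 15]
13 → replaces 15 → [3, 5, 7, 13]
Four tails, so the longest strictly increasing subsequence has length 4 (e.g. 3, 5, 11, 15).

4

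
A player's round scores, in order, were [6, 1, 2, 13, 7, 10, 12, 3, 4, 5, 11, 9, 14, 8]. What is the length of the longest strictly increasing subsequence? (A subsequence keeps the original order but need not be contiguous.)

7

Let dp[i] be the length of the longest such subsequence ending at index i:
i:      1  2  3  4  5  6  7  8  9 10 11 12 13 14
a[i]:   6  1  2 13  7 10 12  3  4  5 11  9 14  8
dp:     1  1  2  3  3  4  5  3  4  5  6  6  7  6
Maximum dp value is 7.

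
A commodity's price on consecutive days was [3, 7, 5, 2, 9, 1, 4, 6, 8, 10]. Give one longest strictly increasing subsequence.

3, 5, 6, 8, 10

Patience tails give the LIS length; then backtrack through the dp parents:
3 → extends → [3]
7 → extends → [3, 7]
5 → replaces 7 → [3, 5]
2 → replaces 3 → [2, 5]
9 → extends → [2, 5, 9]
1 → replaces 2 → [1, 5, 9]
4 → replaces 5 → [1, 4, 9]
6 → replaces 9 → [1, 4, 6]
8 → extends → [1, 4, 6, 8]
10 → extends → [1, 4, 6, 8, 10]
Length 5; one witness is 3, 5, 6, 8, 10.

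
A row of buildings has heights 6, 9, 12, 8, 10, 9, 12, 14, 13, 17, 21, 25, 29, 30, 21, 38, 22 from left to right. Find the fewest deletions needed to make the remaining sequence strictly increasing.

Fewest deletions = n − (longest strictly increasing subsequence).
Patience tails:
6 → extends → [6]
9 → extends → [6, 9]
12 → extends → [6, 9, 12]
8 → replaces 9 → [6, 8, 12]
10 → replaces 12 → [6, 8, 10]
9 → replaces 10 → [6, 8, 9]
12 → extends → [6, 8, 9, 12]
14 → extends → [6, 8, 9, 12, 14]
13 → replaces 14 → [6, 8, 9, 12, 13]
17 → extends → [6, 8, 9, 12, 13, 17]
21 → extends → [6, 8, 9, 12, 13, 17, 21]
25 → extends → [6, 8, 9, 12, 13, 17, 21, 25]
29 → extends → [6, 8, 9, 12, 13, 17, 21, 25, 29]
30 → extends → [6, 8, 9, 12, 13, 17, 21, 25, 29, 30]
21 → already a tail → [6, 8, 9, 12, 13, 17, 21, 25, 29, 30]
38 → extends → [6, 8, 9, 12, 13, 17, 21, 25, 29, 30, 38]
22 → replaces 25 → [6, 8, 9, 12, 13, 17, 21, 22, 29, 30, 38]
Longest strictly increasing subsequence has length 11, so deletions = 17 − 11 = 6.

6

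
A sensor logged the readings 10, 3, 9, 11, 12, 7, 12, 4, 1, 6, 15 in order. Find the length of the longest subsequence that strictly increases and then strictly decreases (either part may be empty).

inc[i] = longest strictly increasing subsequence ending at i; dec[i] = longest strictly decreasing subsequence starting at i:
i:      1  2  3  4  5  6  7  8  9 10 11
a[i]:  10  3  9 11 12  7 12  4  1  6 15
inc:    1  1  2  3  4  2  4  2  1  3  5
dec:    5  2  4  4  4  3  3  2  1  1  1
Best peak at i=5 (value 12): inc=4, dec=4, length 4+4−1 = 7.

7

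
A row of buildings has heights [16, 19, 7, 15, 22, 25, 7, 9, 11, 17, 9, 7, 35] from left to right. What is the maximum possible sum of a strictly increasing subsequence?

117

Let S[i] be the best sum of a strictly increasing subsequence ending at i:
i:       1   2   3   4   5   6   7   8   9  10  11  12  13
a[i]:   16  19   7  15  22  25   7   9  11  17   9   7  35
S:      16  35   7  22  57  82   7  16  27  44  16   7 117
Maximum is 117 (e.g. 16 + 19 + 22 + 25 + 35).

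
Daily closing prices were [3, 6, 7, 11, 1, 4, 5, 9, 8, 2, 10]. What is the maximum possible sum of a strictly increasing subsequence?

Let S[i] be the best sum of a strictly increasing subsequence ending at i:
i:      1  2  3  4  5  6  7  8  9 10 11
a[i]:   3  6  7 11  1  4  5  9  8  2 10
S:      3  9 16 27  1  7 12 25 24  3 35
Maximum is 35 (e.g. 3 + 6 + 7 + 9 + 10).

35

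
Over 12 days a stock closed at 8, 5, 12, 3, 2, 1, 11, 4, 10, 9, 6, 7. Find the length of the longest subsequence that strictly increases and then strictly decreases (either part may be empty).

inc[i] = longest strictly increasing subsequence ending at i; dec[i] = longest strictly decreasing subsequence starting at i:
i:      1  2  3  4  5  6  7  8  9 10 11 12
a[i]:   8  5 12  3  2  1 11  4 10  9  6  7
inc:    1  1  2  1  1  1  2  2  3  3  3  4
dec:    5  4  5  3  2  1  4  1  3  2  1  1
Best peak at i=3 (value 12): inc=2, dec=5, length 2+5−1 = 6.

6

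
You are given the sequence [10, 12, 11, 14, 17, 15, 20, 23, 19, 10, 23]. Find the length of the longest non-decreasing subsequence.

7

Track the smallest tail for each achievable length (allowing ties):
10 → extends → [10]
12 → extends → [10, 12]
11 → replaces 12 → [10, 11]
14 → extends → [10, 11, 14]
17 → extends → [10, 11, 14, 17]
15 → replaces 17 → [10, 11, 14, 15]
20 → extends → [10, 11, 14, 15, 20]
23 → extends → [10, 11, 14, 15, 20, 23]
19 → replaces 20 → [10, 11, 14, 15, 19, 23]
10 → replaces 11 → [10, 10, 14, 15, 19, 23]
23 → extends → [10, 10, 14, 15, 19, 23, 23]
Seven tails, so the longest non-decreasing subsequence has length 7 (e.g. 10, 12, 14, 17, 20, 23, 23).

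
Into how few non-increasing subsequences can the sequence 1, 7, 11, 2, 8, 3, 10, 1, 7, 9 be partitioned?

5

The minimum number of non-increasing subsequences covering a sequence equals the length of its longest strictly increasing subsequence.
LIS length is 5 (e.g. 1, 2, 3, 7, 9), so 5 piles are needed.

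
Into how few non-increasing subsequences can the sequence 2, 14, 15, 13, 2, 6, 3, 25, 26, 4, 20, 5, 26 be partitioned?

5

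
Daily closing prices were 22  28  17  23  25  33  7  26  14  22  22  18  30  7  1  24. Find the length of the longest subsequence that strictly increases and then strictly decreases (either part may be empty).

inc[i] = longest strictly increasing subsequence ending at i; dec[i] = longest strictly decreasing subsequence starting at i:
i:      1  2  3  4  5  6  7  8  9 10 11 12 13 14 15 16
a[i]:  22 28 17 23 25 33  7 26 14 22 22 18 30  7  1 24
inc:    1  2  1  2  3  4  1  4  2  3  3  3  5  1  1  4
dec:    5  6  4  5  5  6  2  5  3  4  4  3  3  2  1  1
Best peak at i=6 (value 33): inc=4, dec=6, length 4+6−1 = 9.

9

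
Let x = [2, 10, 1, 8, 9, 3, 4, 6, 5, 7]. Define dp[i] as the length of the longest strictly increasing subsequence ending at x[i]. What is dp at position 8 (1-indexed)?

4

dp[i] = 1 + max{dp[j] : j<i, x[j]<x[i]} (or 1 if no such j):
i:      1  2  3  4  5  6  7  8  9 10
x[i]:   2 10  1  8  9  3  4  6  5  7
dp:     1  2  1  2  3  2  3  4  4  5
At index 8 the value is 4.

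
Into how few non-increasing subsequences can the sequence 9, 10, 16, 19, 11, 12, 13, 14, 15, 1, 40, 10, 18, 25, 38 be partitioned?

10

The minimum number of non-increasing subsequences covering a sequence equals the length of its longest strictly increasing subsequence.
LIS length is 10 (e.g. 9, 10, 11, 12, 13, 14, 15, 18, 25, 38), so 10 piles are needed.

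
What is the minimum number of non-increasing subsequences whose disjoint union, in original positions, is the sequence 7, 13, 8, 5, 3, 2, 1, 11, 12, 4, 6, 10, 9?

Place each on the leftmost legal pile:
7 → new pile 1 (tops now [7])
13 → new pile 2 (tops now [7, 13])
8 → pile 2 (tops now [7, 8])
5 → pile 1 (tops now [5, 8])
3 → pile 1 (tops now [3, 8])
2 → pile 1 (tops now [2, 8])
1 → pile 1 (tops now [1, 8])
11 → new pile 3 (tops now [1, 8, 11])
12 → new pile 4 (tops now [1, 8, 11, 12])
4 → pile 2 (tops now [1, 4, 11, 12])
6 → pile 3 (tops now [1, 4, 6, 12])
10 → pile 4 (tops now [1, 4, 6, 10])
9 → pile 4 (tops now [1, 4, 6, 9])
Four piles.

4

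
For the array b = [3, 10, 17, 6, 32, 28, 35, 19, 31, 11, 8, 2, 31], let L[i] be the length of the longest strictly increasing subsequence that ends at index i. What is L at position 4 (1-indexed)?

dp[i] = 1 + max{dp[j] : j<i, b[j]<b[i]} (or 1 if no such j):
i:      1  2  3  4  5  6  7  8  9 10 11 12 13
b[i]:   3 10 17  6 32 28 35 19 31 11  8  2 31
dp:     1  2  3  2  4  4  5  4  5  3  3  1  5
At index 4 the value is 2.

2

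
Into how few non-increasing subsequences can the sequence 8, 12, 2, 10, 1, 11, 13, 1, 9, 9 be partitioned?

4

Place each on the leftmost legal pile:
8 → new pile 1 (tops now [8])
12 → new pile 2 (tops now [8, 12])
2 → pile 1 (tops now [2, 12])
10 → pile 2 (tops now [2, 10])
1 → pile 1 (tops now [1, 10])
11 → new pile 3 (tops now [1, 10, 11])
13 → new pile 4 (tops now [1, 10, 11, 13])
1 → pile 1 (tops now [1, 10, 11, 13])
9 → pile 2 (tops now [1, 9, 11, 13])
9 → pile 2 (tops now [1, 9, 11, 13])
Four piles.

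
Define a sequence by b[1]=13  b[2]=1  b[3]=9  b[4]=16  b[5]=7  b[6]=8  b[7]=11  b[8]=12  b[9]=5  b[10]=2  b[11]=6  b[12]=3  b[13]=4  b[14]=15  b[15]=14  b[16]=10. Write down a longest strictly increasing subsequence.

Patience tails give the LIS length; then backtrack through the dp parents:
13 → extends → [13]
1 → replaces 13 → [1]
9 → extends → [1, 9]
16 → extends → [1, 9, 16]
7 → replaces 9 → [1, 7, 16]
8 → replaces 16 → [1, 7, 8]
11 → extends → [1, 7, 8, 11]
12 → extends → [1, 7, 8, 11, 12]
5 → replaces 7 → [1, 5, 8, 11, 12]
2 → replaces 5 → [1, 2, 8, 11, 12]
6 → replaces 8 → [1, 2, 6, 11, 12]
3 → replaces 6 → [1, 2, 3, 11, 12]
4 → replaces 11 → [1, 2, 3, 4, 12]
15 → extends → [1, 2, 3, 4, 12, 15]
14 → replaces 15 → [1, 2, 3, 4, 12, 14]
10 → replaces 12 → [1, 2, 3, 4, 10, 14]
Length 6; one witness is 1, 7, 8, 11, 12, 15.

1, 7, 8, 11, 12, 15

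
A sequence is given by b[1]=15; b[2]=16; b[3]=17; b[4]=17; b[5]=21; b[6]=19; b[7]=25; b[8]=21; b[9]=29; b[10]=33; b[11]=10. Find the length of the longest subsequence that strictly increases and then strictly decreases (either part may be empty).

8

inc[i] = longest strictly increasing subsequence ending at i; dec[i] = longest strictly decreasing subsequence starting at i:
i:      1  2  3  4  5  6  7  8  9 10 11
b[i]:  15 16 17 17 21 19 25 21 29 33 10
inc:    1  2  3  3  4  4  5  5  6  7  1
dec:    2  2  2  2  3  2  3  2  2  2  1
Best peak at i=10 (value 33): inc=7, dec=2, length 7+2−1 = 8.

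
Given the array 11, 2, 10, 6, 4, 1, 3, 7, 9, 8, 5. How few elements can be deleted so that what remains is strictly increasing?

7

Fewest deletions = n − (longest strictly increasing subsequence).
Patience tails:
11 → extends → [11]
2 → replaces 11 → [2]
10 → extends → [2, 10]
6 → replaces 10 → [2, 6]
4 → replaces 6 → [2, 4]
1 → replaces 2 → [1, 4]
3 → replaces 4 → [1, 3]
7 → extends → [1, 3, 7]
9 → extends → [1, 3, 7, 9]
8 → replaces 9 → [1, 3, 7, 8]
5 → replaces 7 → [1, 3, 5, 8]
Longest strictly increasing subsequence has length 4, so deletions = 11 − 4 = 7.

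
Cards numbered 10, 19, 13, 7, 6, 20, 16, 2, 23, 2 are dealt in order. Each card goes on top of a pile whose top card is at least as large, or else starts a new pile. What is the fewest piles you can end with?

4

Place each on the leftmost legal pile:
10 → new pile 1 (tops now [10])
19 → new pile 2 (tops now [10, 19])
13 → pile 2 (tops now [10, 13])
7 → pile 1 (tops now [7, 13])
6 → pile 1 (tops now [6, 13])
20 → new pile 3 (tops now [6, 13, 20])
16 → pile 3 (tops now [6, 13, 16])
2 → pile 1 (tops now [2, 13, 16])
23 → new pile 4 (tops now [2, 13, 16, 23])
2 → pile 1 (tops now [2, 13, 16, 23])
Four piles.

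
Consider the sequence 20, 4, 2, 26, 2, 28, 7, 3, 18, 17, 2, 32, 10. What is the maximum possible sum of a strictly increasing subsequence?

106

Let S[i] be the best sum of a strictly increasing subsequence ending at i:
i:       1   2   3   4   5   6   7   8   9  10  11  12  13
a[i]:   20   4   2  26   2  28   7   3  18  17   2  32  10
S:      20   4   2  46   2  74  11   5  29  28   2 106  21
Maximum is 106 (e.g. 20 + 26 + 28 + 32).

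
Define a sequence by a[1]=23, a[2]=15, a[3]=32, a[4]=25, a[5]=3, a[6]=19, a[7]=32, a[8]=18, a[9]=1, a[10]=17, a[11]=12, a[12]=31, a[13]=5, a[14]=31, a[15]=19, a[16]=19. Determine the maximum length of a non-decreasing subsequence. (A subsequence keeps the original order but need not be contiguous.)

4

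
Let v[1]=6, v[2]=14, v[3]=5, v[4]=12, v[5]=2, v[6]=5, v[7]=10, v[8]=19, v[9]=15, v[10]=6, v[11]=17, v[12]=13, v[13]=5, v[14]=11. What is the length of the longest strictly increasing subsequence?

5

Let dp[i] be the length of the longest such subsequence ending at index i:
i:      1  2  3  4  5  6  7  8  9 10 11 12 13 14
v[i]:   6 14  5 12  2  5 10 19 15  6 17 13  5 11
dp:     1  2  1  2  1  2  3  4  4  3  5  4  2  4
Maximum dp value is 5.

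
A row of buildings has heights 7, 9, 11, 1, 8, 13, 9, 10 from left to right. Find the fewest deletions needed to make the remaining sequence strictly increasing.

Fewest deletions = n − (longest strictly increasing subsequence).
Patience tails:
7 → extends → [7]
9 → extends → [7, 9]
11 → extends → [7, 9, 11]
1 → replaces 7 → [1, 9, 11]
8 → replaces 9 → [1, 8, 11]
13 → extends → [1, 8, 11, 13]
9 → replaces 11 → [1, 8, 9, 13]
10 → replaces 13 → [1, 8, 9, 10]
Longest strictly increasing subsequence has length 4, so deletions = 8 − 4 = 4.

4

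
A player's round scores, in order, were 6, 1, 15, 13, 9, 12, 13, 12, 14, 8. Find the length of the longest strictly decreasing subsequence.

Negate each value so 'decreasing' becomes 'increasing', then run patience tails on the negated sequence:
-6 → extends → [-6]
-1 → extends → [-6, -1]
-15 → replaces -6 → [-15, -1]
-13 → replaces -1 → [-15, -13]
-9 → extends → [-15, -13, -9]
-12 → replaces -9 → [-15, -13, -12]
-13 → already a tail → [-15, -13, -12]
-12 → already a tail → [-15, -13, -12]
-14 → replaces -13 → [-15, -14, -12]
-8 → extends → [-15, -14, -12, -8]
Four tails, so the longest strictly decreasing subsequence of the original has length 4.

4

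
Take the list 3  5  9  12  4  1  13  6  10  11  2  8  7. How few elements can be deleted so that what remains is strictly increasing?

8

Fewest deletions = n − (longest strictly increasing subsequence).
i:      1  2  3  4  5  6  7  8  9 10 11 12 13
a[i]:   3  5  9 12  4  1 13  6 10 11  2  8  7
dp:     1  2  3  4  2  1  5  3  4  5  2  4  4
max dp = 5, so deletions = 13 − 5 = 8.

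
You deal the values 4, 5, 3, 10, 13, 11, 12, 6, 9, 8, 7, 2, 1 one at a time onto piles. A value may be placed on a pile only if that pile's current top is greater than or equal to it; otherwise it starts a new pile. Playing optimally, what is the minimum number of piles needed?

Place each on the leftmost legal pile:
4 → new pile 1 (tops now [4])
5 → new pile 2 (tops now [4, 5])
3 → pile 1 (tops now [3, 5])
10 → new pile 3 (tops now [3, 5, 10])
13 → new pile 4 (tops now [3, 5, 10, 13])
11 → pile 4 (tops now [3, 5, 10, 11])
12 → new pile 5 (tops now [3, 5, 10, 11, 12])
6 → pile 3 (tops now [3, 5, 6, 11, 12])
9 → pile 4 (tops now [3, 5, 6, 9, 12])
8 → pile 4 (tops now [3, 5, 6, 8, 12])
7 → pile 4 (tops now [3, 5, 6, 7, 12])
2 → pile 1 (tops now [2, 5, 6, 7, 12])
1 → pile 1 (tops now [1, 5, 6, 7, 12])
Five piles.

5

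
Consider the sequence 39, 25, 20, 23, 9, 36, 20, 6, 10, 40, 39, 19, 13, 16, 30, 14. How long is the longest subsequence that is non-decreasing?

5

Let dp[i] be the length of the longest such subsequence ending at index i:
i:      1  2  3  4  5  6  7  8  9 10 11 12 13 14 15 16
a[i]:  39 25 20 23  9 36 20  6 10 40 39 19 13 16 30 14
dp:     1  1  1  2  1  3  2  1  2  4  4  3  3  4  5  4
Maximum dp value is 5.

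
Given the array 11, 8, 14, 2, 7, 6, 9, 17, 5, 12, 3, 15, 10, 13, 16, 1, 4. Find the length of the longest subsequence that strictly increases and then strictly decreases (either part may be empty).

inc[i] = longest strictly increasing subsequence ending at i; dec[i] = longest strictly decreasing subsequence starting at i:
i:      1  2  3  4  5  6  7  8  9 10 11 12 13 14 15 16 17
a[i]:  11  8 14  2  7  6  9 17  5 12  3 15 10 13 16  1  4
inc:    1  1  2  1  2  2  3  4  2  4  2  5  4  5  6  1  3
dec:    7  6  6  2  5  4  4  4  3  3  2  3  2  2  2  1  1
Best peak at i=1 (value 11): inc=1, dec=7, length 1+7−1 = 7.

7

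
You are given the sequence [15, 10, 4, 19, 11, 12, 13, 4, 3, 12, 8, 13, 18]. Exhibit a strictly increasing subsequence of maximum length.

10, 11, 12, 13, 18

Patience tails give the LIS length; then backtrack through the dp parents:
15 → extends → [15]
10 → replaces 15 → [10]
4 → replaces 10 → [4]
19 → extends → [4, 19]
11 → replaces 19 → [4, 11]
12 → extends → [4, 11, 12]
13 → extends → [4, 11, 12, 13]
4 → already a tail → [4, 11, 12, 13]
3 → replaces 4 → [3, 11, 12, 13]
12 → already a tail → [3, 11, 12, 13]
8 → replaces 11 → [3, 8, 12, 13]
13 → already a tail → [3, 8, 12, 13]
18 → extends → [3, 8, 12, 13, 18]
Length 5; one witness is 10, 11, 12, 13, 18.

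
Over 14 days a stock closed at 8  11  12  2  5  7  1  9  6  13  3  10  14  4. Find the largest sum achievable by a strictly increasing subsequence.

58

Let S[i] be the best sum of a strictly increasing subsequence ending at i:
i:      1  2  3  4  5  6  7  8  9 10 11 12 13 14
a[i]:   8 11 12  2  5  7  1  9  6 13  3 10 14  4
S:      8 19 31  2  7 14  1 23 13 44  5 33 58  9
Maximum is 58 (e.g. 8 + 11 + 12 + 13 + 14).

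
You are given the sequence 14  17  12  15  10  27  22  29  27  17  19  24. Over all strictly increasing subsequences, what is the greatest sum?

Let S[i] be the best sum of a strictly increasing subsequence ending at i:
i:      1  2  3  4  5  6  7  8  9 10 11 12
a[i]:  14 17 12 15 10 27 22 29 27 17 19 24
S:     14 31 12 29 10 58 53 87 80 46 65 89
Maximum is 89 (e.g. 14 + 15 + 17 + 19 + 24).

89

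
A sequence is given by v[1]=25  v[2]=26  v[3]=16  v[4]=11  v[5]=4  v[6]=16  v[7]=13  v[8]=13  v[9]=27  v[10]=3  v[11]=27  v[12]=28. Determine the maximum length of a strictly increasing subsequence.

4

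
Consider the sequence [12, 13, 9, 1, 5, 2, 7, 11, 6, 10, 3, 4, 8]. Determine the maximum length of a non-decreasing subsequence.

Track the smallest tail for each achievable length (allowing ties):
12 → extends → [12]
13 → extends → [12, 13]
9 → replaces 12 → [9, 13]
1 → replaces 9 → [1, 13]
5 → replaces 13 → [1, 5]
2 → replaces 5 → [1, 2]
7 → extends → [1, 2, 7]
11 → extends → [1, 2, 7, 11]
6 → replaces 7 → [1, 2, 6, 11]
10 → replaces 11 → [1, 2, 6, 10]
3 → replaces 6 → [1, 2, 3, 10]
4 → replaces 10 → [1, 2, 3, 4]
8 → extends → [1, 2, 3, 4, 8]
Five tails, so the longest non-decreasing subsequence has length 5 (e.g. 1, 2, 3, 4, 8).

5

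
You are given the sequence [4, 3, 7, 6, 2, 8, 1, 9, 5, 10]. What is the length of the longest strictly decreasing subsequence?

4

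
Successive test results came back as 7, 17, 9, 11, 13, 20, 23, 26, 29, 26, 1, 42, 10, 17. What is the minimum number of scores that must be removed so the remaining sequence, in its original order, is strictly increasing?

5

Fewest deletions = n − (longest strictly increasing subsequence).
i:      1  2  3  4  5  6  7  8  9 10 11 12 13 14
a[i]:   7 17  9 11 13 20 23 26 29 26  1 42 10 17
dp:     1  2  2  3  4  5  6  7  8  7  1  9  3  5
max dp = 9, so deletions = 14 − 9 = 5.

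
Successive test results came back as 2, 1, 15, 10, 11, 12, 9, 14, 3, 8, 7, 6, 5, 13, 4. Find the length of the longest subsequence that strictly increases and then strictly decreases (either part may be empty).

inc[i] = longest strictly increasing subsequence ending at i; dec[i] = longest strictly decreasing subsequence starting at i:
i:      1  2  3  4  5  6  7  8  9 10 11 12 13 14 15
a[i]:   2  1 15 10 11 12  9 14  3  8  7  6  5 13  4
inc:    1  1  2  2  3  4  2  5  2  3  3  3  3  5  3
dec:    2  1  8  7  7  7  6  6  1  5  4  3  2  2  1
Best peak at i=6 (value 12): inc=4, dec=7, length 4+7−1 = 10.

10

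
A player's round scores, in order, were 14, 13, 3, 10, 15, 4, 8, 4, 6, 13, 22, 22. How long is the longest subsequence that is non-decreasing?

Let dp[i] be the length of the longest such subsequence ending at index i:
i:      1  2  3  4  5  6  7  8  9 10 11 12
a[i]:  14 13  3 10 15  4  8  4  6 13 22 22
dp:     1  1  1  2  3  2  3  3  4  5  6  7
Maximum dp value is 7.

7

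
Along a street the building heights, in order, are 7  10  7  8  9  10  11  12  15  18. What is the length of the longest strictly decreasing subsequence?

Let dp[i] be the longest strictly decreasing subsequence ending at i:
i:      1  2  3  4  5  6  7  8  9 10
a[i]:   7 10  7  8  9 10 11 12 15 18
dp:     1  1  2  2  2  1  1  1  1  1
Maximum is 2.

2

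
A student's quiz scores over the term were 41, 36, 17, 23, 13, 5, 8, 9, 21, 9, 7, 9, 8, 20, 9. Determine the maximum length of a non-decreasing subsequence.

6

Let dp[i] be the length of the longest such subsequence ending at index i:
i:      1  2  3  4  5  6  7  8  9 10 11 12 13 14 15
a[i]:  41 36 17 23 13  5  8  9 21  9  7  9  8 20  9
dp:     1  1  1  2  1  1  2  3  4  4  2  5  3  6  6
Maximum dp value is 6.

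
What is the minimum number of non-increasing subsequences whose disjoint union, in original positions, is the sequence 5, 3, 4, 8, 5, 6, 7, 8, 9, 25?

8

The minimum number of non-increasing subsequences covering a sequence equals the length of its longest strictly increasing subsequence.
LIS length is 8 (e.g. 3, 4, 5, 6, 7, 8, 9, 25), so 8 piles are needed.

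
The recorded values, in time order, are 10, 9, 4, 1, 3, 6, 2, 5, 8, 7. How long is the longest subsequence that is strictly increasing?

4

Track the smallest tail for each achievable length (strict):
10 → extends → [10]
9 → replaces 10 → [9]
4 → replaces 9 → [4]
1 → replaces 4 → [1]
3 → extends → [1, 3]
6 → extends → [1, 3, 6]
2 → replaces 3 → [1, 2, 6]
5 → replaces 6 → [1, 2, 5]
8 → extends → [1, 2, 5, 8]
7 → replaces 8 → [1, 2, 5, 7]
Four tails, so the longest strictly increasing subsequence has length 4 (e.g. 1, 3, 6, 8).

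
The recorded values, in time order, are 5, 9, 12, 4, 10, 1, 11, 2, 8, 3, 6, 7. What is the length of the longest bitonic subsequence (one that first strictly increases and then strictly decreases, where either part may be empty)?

inc[i] = longest strictly increasing subsequence ending at i; dec[i] = longest strictly decreasing subsequence starting at i:
i:      1  2  3  4  5  6  7  8  9 10 11 12
a[i]:   5  9 12  4 10  1 11  2  8  3  6  7
inc:    1  2  3  1  3  1  4  2  3  3  4  5
dec:    3  3  4  2  3  1  3  1  2  1  1  1
Best peak at i=3 (value 12): inc=3, dec=4, length 3+4−1 = 6.

6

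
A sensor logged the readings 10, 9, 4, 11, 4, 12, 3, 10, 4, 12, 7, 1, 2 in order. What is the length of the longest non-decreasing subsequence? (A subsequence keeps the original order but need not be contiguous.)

4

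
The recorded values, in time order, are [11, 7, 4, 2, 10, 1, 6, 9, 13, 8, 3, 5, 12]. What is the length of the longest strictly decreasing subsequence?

5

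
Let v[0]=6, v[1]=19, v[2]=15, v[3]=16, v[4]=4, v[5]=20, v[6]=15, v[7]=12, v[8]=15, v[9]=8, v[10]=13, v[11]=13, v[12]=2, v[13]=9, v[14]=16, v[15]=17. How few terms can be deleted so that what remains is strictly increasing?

Fewest deletions = n − (longest strictly increasing subsequence).
i:      0  1  2  3  4  5  6  7  8  9 10 11 12 13 14 15
v[i]:   6 19 15 16  4 20 15 12 15  8 13 13  2  9 16 17
dp:     1  2  2  3  1  4  2  2  3  2  3  3  1  3  4  5
max dp = 5, so deletions = 16 − 5 = 11.

11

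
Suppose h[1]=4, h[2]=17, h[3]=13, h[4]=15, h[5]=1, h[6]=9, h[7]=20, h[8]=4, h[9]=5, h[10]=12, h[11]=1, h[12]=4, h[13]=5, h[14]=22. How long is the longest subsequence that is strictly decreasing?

5

Negate each value so 'decreasing' becomes 'increasing', then run patience tails on the negated sequence:
-4 → extends → [-4]
-17 → replaces -4 → [-17]
-13 → extends → [-17, -13]
-15 → replaces -13 → [-17, -15]
-1 → extends → [-17, -15, -1]
-9 → replaces -1 → [-17, -15, -9]
-20 → replaces -17 → [-20, -15, -9]
-4 → extends → [-20, -15, -9, -4]
-5 → replaces -4 → [-20, -15, -9, -5]
-12 → replaces -9 → [-20, -15, -12, -5]
-1 → extends → [-20, -15, -12, -5, -1]
-4 → replaces -1 → [-20, -15, -12, -5, -4]
-5 → already a tail → [-20, -15, -12, -5, -4]
-22 → replaces -20 → [-22, -15, -12, -5, -4]
Five tails, so the longest strictly decreasing subsequence of the original has length 5.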